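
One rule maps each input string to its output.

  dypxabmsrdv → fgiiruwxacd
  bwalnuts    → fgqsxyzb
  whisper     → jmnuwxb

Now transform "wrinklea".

fjnpqswb

The pattern: sort the characters into alphabetical order, then shift every letter 5 places forward in the alphabet (wrapping around).
Starting from "wrinklea": after the first operation, "aeiklnrw"; after the second, "fjnpqswb".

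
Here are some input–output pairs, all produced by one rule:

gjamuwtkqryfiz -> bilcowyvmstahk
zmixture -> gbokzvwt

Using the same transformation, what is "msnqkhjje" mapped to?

What's happening: shift every letter 2 places forward in the alphabet (wrapping around), then move the last character to the front.
Working it through for "msnqkhjje": intermediate "oupsmjllg", final "goupsmjll".

goupsmjll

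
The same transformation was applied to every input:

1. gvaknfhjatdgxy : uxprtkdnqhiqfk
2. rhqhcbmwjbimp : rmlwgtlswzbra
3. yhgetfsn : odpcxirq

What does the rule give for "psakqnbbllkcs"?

The transformation: move the first 3 characters to the end (rotate left by 3), then shift every letter 10 places forward in the alphabet (wrapping around).
On "psakqnbbllkcs": the first step gives "kqnbbllkcspsa", and the second then gives "uaxllvvumczck".

uaxllvvumczck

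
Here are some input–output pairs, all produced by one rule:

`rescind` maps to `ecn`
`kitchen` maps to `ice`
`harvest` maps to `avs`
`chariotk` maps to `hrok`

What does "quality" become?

ult

The rule is to keep every other character starting from the second (positions 2nd, 4th, 6th, ...).
Doing the same to "quality": "ult".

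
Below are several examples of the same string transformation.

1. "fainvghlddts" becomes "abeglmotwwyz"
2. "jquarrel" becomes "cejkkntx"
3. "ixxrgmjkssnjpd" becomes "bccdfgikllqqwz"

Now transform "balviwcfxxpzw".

beioppqqstuvy

Rule — shift every letter 7 places backward in the alphabet (wrapping around), then sort the characters into alphabetical order.
For "balviwcfxxpzw" the result is "beioppqqstuvy".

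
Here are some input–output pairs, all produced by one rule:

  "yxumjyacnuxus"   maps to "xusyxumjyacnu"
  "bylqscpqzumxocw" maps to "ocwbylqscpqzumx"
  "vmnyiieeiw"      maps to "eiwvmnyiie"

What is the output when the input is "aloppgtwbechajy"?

Rule — move the last 3 characters to the front (rotate right by 3).
So "aloppgtwbechajy" becomes "ajyaloppgtwbech".

ajyaloppgtwbech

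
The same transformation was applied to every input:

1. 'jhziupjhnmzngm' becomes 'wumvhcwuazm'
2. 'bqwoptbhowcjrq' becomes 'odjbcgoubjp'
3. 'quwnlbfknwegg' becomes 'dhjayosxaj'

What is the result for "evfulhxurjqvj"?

The rule is to delete the last 3 characters, then shift every letter 13 places forward in the alphabet (wrapping around) — i.e. ROT13.
Working it through for "evfulhxurjqvj": intermediate "evfulhxurj", final "rishyukhew".

rishyukhew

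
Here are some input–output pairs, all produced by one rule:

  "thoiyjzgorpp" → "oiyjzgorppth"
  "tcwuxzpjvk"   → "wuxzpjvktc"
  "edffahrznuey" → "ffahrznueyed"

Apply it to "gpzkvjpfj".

zkvjpfjgp

The transformation: move the first 2 characters to the end (rotate left by 2).
For "gpzkvjpfj" the result is "zkvjpfjgp".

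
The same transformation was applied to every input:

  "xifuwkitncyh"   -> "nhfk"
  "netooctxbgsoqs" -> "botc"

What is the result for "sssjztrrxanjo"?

xjst

The rule is to keep one character in every 3, starting at position 3 (positions 3rd, 6th, 9th, ...), then move the first 2 characters to the end (rotate left by 2).
"sssjztrrxanjo" → "stxj" → "xjst".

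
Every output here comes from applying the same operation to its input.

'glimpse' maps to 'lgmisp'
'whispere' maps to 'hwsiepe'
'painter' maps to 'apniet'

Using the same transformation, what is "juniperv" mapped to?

ujinepv

The rule is to swap each adjacent pair of characters (1↔2, 3↔4, ...), then delete the last character.
Doing the same to "juniperv": "ujinepv".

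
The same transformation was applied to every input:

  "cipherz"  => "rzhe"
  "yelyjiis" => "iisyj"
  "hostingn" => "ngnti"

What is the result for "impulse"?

The rule is to delete the first 3 characters, then move the first 2 characters to the end (rotate left by 2).
Applying both steps to "impulse": "ulse", then "seul".

seul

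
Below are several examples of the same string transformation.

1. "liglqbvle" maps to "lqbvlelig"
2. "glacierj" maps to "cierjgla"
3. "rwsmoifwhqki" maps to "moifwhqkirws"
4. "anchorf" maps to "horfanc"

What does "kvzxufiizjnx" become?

xufiizjnxkvz

In each case the input is transformed by: move the first 3 characters to the end (rotate left by 3).
So "kvzxufiizjnx" becomes "xufiizjnxkvz".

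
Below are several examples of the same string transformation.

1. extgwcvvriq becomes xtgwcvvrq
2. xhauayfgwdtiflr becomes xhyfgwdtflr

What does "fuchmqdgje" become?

fchmqdgj

The rule is to remove every vowel.
Doing the same to "fuchmqdgje": "fchmqdgj".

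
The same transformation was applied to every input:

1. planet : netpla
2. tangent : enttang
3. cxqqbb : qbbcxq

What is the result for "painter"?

terpain

The rule is to move the last 3 characters to the front (rotate right by 3).
Doing the same to "painter": "terpain".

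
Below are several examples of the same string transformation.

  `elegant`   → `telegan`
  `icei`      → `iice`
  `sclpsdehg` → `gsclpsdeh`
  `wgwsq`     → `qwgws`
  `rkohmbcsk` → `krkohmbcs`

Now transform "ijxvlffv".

vijxvlff

Rule — move the last character to the front.
"ijxvlffv" → "vijxvlff".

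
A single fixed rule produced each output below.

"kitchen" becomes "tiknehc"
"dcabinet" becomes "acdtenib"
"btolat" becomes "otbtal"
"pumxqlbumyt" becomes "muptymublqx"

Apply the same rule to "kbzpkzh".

In each case the input is transformed by: reverse the string, then move the last 3 characters to the front (rotate right by 3).
Starting from "kbzpkzh": after the first operation, "hzkpzbk"; after the second, "zbkhzkp".

zbkhzkp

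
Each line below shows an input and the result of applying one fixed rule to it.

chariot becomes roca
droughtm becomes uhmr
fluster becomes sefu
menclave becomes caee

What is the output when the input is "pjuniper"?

Each output is the input with this applied: move the first 3 characters to the end (rotate left by 3), then keep every other character starting from the first (positions 1st, 3rd, 5th, ...).
On "pjuniper": the first step gives "niperpju", and the second then gives "nprj".

nprj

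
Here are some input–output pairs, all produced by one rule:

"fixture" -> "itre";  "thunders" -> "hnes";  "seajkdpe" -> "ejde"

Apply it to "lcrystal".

In each case the input is transformed by: swap each adjacent pair of characters (1↔2, 3↔4, ...), then keep every other character starting from the first (positions 1st, 3rd, 5th, ...).
Starting from "lcrystal": after the first operation, "clyrtsla"; after the second, "cytl".

cytl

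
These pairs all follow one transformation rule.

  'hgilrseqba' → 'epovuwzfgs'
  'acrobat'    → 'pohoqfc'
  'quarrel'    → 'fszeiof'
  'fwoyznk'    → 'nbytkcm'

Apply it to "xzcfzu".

The transformation: move the last 3 characters to the front (rotate right by 3), then shift every letter 12 places backward in the alphabet (wrapping around).
On "xzcfzu": the first step gives "fzuxzc", and the second then gives "tnilnq".
(Check on "hgilrseqba": → "qbahgilrse" → "epovuwzfgs" ✓)

tnilnq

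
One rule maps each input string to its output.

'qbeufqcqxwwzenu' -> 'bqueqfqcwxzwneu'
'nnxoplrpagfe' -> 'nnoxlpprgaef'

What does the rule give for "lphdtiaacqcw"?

Each output is the input with this applied: swap each adjacent pair of characters (1↔2, 3↔4, ...).
Doing the same to "lphdtiaacqcw": "pldhitaaqcwc".

pldhitaaqcwc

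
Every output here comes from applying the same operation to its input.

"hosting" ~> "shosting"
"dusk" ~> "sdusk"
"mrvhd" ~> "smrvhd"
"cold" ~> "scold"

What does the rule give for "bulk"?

sbulk

Each output is the input with this applied: prepend "s".
So "bulk" becomes "sbulk".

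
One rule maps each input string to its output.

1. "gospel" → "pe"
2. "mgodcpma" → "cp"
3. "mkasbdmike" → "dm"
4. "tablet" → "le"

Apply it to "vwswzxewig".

Rule — swap the front and back halves of the string, then keep only the first 2 characters.
Starting from "vwswzxewig": after the first operation, "xewigvwswz"; after the second, "xe".

xe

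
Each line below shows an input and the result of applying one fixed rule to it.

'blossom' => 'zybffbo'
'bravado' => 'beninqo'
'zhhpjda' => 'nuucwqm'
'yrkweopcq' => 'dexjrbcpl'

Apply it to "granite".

renavgt

Looking at the pairs, the operation is to swap the first and last characters, then shift every letter 13 places forward in the alphabet (wrapping around) — i.e. ROT13.
On "granite": the first step gives "eranitg", and the second then gives "renavgt".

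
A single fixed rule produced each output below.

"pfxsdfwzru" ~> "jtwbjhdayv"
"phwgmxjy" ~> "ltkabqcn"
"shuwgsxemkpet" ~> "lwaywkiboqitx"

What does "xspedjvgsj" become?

wbitnhkznw

What's happening: swap each adjacent pair of characters (1↔2, 3↔4, ...), then shift every letter 4 places forward in the alphabet (wrapping around).
"xspedjvgsj" → "sxepjdgvjs" → "wbitnhkznw".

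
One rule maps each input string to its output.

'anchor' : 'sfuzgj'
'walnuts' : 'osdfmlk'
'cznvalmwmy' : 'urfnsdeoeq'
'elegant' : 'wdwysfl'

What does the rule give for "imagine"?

Rule — shift every letter 8 places backward in the alphabet (wrapping around).
"imagine" → "aesyafw".

aesyafw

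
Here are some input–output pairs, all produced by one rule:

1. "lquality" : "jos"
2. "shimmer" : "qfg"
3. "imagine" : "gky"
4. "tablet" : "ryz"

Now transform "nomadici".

The rule is to shift every letter 2 places backward in the alphabet (wrapping around), then keep only the first 3 characters.
For "nomadici" the result is "lmk".

lmk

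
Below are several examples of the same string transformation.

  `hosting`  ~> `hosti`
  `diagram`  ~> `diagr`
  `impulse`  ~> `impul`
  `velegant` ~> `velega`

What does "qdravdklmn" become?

What's happening: delete the last 2 characters.
On "qdravdklmn" that produces "qdravdkl".

qdravdkl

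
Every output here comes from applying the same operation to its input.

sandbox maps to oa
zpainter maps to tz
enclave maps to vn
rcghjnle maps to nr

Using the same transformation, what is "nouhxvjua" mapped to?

Looking at the pairs, the operation is to move the first 3 characters to the end (rotate left by 3), then keep one character in every 3, starting at position 3 (positions 3rd, 6th, 9th, ...).
Starting from "nouhxvjua": after the first operation, "hxvjuanou"; after the second, "vau".

vau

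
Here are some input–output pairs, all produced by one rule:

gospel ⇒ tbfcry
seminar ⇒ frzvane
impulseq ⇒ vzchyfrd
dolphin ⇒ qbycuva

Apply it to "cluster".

Rule — shift every letter 13 places forward in the alphabet (wrapping around) — i.e. ROT13.
Applying that to "cluster" gives "pyhfgre".

pyhfgre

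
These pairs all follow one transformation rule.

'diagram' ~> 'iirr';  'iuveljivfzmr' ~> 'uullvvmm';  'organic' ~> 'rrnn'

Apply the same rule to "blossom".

llss

What's happening: keep one character in every 3, starting at position 2 (positions 2nd, 5th, 8th, ...), then double every character.
Applying both steps to "blossom": "ls", then "llss".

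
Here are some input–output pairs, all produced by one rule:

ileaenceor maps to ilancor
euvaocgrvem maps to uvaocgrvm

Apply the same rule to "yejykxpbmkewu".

The transformation: remove every "e".
Applying that to "yejykxpbmkewu" gives "yjykxpbmkwu".

yjykxpbmkwu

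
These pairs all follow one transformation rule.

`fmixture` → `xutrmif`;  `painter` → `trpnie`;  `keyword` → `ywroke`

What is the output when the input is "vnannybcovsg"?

The transformation: sort the characters into reverse alphabetical order, then delete the last character.
Starting from "vnannybcovsg": after the first operation, "yvvsonnngcba"; after the second, "yvvsonnngcb".

yvvsonnngcb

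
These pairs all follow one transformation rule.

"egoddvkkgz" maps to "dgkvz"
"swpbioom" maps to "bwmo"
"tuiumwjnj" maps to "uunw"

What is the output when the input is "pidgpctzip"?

gizcp

In each case the input is transformed by: keep every other character starting from the second (positions 2nd, 4th, 6th, ...), then swap each adjacent pair of characters (1↔2, 3↔4, ...).
For "pidgpctzip", step one produces "igczp"; step two turns that into "gizcp".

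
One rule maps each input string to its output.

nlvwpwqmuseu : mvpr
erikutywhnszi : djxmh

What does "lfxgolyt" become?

kfx

In each case the input is transformed by: shift every letter 1 place backward in the alphabet (wrapping around), then keep one character in every 3, starting at position 1 (positions 1st, 4th, 7th, ...).
For "lfxgolyt", step one produces "kewfnkxs"; step two turns that into "kfx".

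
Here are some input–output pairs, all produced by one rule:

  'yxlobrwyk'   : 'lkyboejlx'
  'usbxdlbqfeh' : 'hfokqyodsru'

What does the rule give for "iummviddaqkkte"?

vhzzivqqndxxgr

Looking at the pairs, the operation is to shift every letter 13 places forward in the alphabet (wrapping around) — i.e. ROT13.
For "iummviddaqkkte" the result is "vhzzivqqndxxgr".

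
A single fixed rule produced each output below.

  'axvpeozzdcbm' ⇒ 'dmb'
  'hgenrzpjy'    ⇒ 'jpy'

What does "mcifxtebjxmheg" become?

The transformation: swap each adjacent pair of characters (1↔2, 3↔4, ...), then keep only the last 3 characters.
Starting from "mcifxtebjxmheg": after the first operation, "cmfitxbexjhmge"; after the second, "mge".

mge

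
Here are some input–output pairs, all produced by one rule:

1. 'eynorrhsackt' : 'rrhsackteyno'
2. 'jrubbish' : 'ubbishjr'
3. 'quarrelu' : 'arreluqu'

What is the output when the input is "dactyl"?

actyld

The rule is to swap the front and back halves of the string, then move the last 2 characters to the front (rotate right by 2).
Applying both steps to "dactyl": "tyldac", then "actyld".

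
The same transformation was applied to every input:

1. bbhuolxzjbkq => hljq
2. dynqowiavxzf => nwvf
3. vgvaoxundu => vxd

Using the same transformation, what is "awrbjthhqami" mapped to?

What's happening: keep one character in every 3, starting at position 3 (positions 3rd, 6th, 9th, ...).
On "awrbjthhqami" that produces "rtqi".

rtqi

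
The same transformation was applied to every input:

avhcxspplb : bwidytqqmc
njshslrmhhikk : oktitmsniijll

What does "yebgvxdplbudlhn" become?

The transformation: shift every letter 1 place forward in the alphabet (wrapping around).
Doing the same to "yebgvxdplbudlhn": "zfchwyeqmcvemio".

zfchwyeqmcvemio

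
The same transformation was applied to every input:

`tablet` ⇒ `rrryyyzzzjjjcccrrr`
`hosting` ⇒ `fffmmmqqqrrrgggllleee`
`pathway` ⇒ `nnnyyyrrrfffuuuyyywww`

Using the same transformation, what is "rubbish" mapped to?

In each case the input is transformed by: repeat every character 3 times, then shift every letter 2 places backward in the alphabet (wrapping around).
Applying both steps to "rubbish": "rrruuubbbbbbiiissshhh", then "pppssszzzzzzgggqqqfff".

pppssszzzzzzgggqqqfff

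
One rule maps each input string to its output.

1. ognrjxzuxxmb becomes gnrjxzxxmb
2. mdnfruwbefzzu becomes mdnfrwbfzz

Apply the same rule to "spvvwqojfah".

spvvwqjfh

Each output is the input with this applied: remove every vowel.
"spvvwqojfah" → "spvvwqjfh".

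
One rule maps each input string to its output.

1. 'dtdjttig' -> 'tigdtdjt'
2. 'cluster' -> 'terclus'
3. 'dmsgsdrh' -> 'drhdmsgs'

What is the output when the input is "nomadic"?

The rule is to move the last 3 characters to the front (rotate right by 3).
On "nomadic" that produces "dicnoma".

dicnoma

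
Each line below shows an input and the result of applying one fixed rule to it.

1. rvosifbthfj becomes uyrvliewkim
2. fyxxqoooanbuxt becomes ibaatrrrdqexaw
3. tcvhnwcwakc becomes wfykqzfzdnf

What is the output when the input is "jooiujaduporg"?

mrrlxmdgxsruj

In each case the input is transformed by: shift every letter 3 places forward in the alphabet (wrapping around).
Applying that to "jooiujaduporg" gives "mrrlxmdgxsruj".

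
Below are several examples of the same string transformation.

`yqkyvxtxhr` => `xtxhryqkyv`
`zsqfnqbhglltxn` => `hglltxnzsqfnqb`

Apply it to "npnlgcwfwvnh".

wfwvnhnpnlgc

Rule — swap the front and back halves of the string.
Doing the same to "npnlgcwfwvnh": "wfwvnhnpnlgc".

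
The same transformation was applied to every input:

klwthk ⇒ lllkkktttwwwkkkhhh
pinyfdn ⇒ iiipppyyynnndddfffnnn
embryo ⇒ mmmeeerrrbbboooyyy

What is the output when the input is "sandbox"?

aaasssdddnnnooobbbxxx

The rule is to swap each adjacent pair of characters (1↔2, 3↔4, ...), then repeat every character 3 times.
For "sandbox", step one produces "asdnobx"; step two turns that into "aaasssdddnnnooobbbxxx".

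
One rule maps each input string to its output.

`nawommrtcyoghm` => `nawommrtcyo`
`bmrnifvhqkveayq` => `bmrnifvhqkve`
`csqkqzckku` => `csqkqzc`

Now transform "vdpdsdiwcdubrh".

vdpdsdiwcdu

The pattern: delete the last 3 characters.
For "vdpdsdiwcdubrh" the result is "vdpdsdiwcdu".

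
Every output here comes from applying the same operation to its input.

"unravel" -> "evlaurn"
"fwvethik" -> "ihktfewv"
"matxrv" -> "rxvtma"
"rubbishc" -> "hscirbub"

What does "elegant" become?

natgeel

Rule — move the last 2 characters to the front (rotate right by 2), then take characters alternately from the front and the back (1st, last, 2nd, 2nd-last, ...).
On "elegant": the first step gives "ntelega", and the second then gives "natgeel".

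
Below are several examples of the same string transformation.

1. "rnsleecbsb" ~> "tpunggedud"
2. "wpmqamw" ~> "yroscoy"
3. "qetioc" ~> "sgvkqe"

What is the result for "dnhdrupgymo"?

fpjftwriaoq

The transformation: shift every letter 2 places forward in the alphabet (wrapping around).
So "dnhdrupgymo" becomes "fpjftwriaoq".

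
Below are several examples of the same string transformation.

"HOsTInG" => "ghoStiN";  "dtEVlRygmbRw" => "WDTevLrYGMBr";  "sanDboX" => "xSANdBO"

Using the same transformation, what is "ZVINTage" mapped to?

EzvintAG

The transformation: move the last character to the front, then flip the case of every letter.
Working it through for "ZVINTage": intermediate "eZVINTag", final "EzvintAG".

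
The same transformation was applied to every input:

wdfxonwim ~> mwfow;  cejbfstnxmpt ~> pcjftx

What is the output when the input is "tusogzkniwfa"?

ftsgki

In each case the input is transformed by: keep every other character starting from the first (positions 1st, 3rd, 5th, ...), then move the last character to the front.
Starting from "tusogzkniwfa": after the first operation, "tsgkif"; after the second, "ftsgki".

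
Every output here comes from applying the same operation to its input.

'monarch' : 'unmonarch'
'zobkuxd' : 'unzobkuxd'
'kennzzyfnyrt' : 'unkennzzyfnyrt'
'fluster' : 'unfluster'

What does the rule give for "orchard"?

Each output is the input with this applied: prepend "un".
So "orchard" becomes "unorchard".

unorchard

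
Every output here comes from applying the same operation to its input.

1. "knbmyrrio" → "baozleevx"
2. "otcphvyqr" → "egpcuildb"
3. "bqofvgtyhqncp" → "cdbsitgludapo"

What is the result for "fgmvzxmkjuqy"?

ltzimkzxwhds

Rule — shift every letter 13 places forward in the alphabet (wrapping around) — i.e. ROT13, then swap the first and last characters.
On "fgmvzxmkjuqy": the first step gives "stzimkzxwhdl", and the second then gives "ltzimkzxwhds".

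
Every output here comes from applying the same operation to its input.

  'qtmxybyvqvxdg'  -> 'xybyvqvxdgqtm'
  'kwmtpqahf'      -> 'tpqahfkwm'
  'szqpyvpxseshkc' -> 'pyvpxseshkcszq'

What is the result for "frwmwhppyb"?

mwhppybfrw

In each case the input is transformed by: move the first 3 characters to the end (rotate left by 3).
So "frwmwhppyb" becomes "mwhppybfrw".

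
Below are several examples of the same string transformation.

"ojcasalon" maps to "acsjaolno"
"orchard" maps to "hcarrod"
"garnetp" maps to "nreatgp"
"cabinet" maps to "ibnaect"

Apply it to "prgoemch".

ogermpch

Looking at the pairs, the operation is to move the first 3 characters to the end (rotate left by 3), then take characters alternately from the front and the back (1st, last, 2nd, 2nd-last, ...).
"prgoemch" → "oemchprg" → "ogermpch".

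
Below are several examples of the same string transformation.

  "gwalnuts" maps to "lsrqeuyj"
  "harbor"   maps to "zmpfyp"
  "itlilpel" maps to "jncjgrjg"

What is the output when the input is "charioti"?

What's happening: swap the front and back halves of the string, then shift every letter 2 places backward in the alphabet (wrapping around).
On "charioti": the first step gives "iotichar", and the second then gives "gmrgafyp".

gmrgafyp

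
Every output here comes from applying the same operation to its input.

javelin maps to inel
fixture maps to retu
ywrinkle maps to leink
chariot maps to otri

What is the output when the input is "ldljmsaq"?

What's happening: delete the first 3 characters, then move the last 2 characters to the front (rotate right by 2).
Starting from "ldljmsaq": after the first operation, "jmsaq"; after the second, "aqjms".

aqjms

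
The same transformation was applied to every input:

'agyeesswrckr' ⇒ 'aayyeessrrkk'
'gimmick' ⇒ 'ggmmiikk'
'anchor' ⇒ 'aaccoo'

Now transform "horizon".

The transformation: keep every other character starting from the first (positions 1st, 3rd, 5th, ...), then double every character.
Working it through for "horizon": intermediate "hrzn", final "hhrrzznn".

hhrrzznn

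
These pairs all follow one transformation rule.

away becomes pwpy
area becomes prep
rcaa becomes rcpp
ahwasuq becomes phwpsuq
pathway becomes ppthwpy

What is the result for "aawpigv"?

ppwpigv

What's happening: replace every "a" with "p".
For "aawpigv" the result is "ppwpigv".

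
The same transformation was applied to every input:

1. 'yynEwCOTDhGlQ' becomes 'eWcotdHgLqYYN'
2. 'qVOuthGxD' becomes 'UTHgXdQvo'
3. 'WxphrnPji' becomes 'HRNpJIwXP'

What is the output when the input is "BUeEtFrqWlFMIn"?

Rule — move the first 3 characters to the end (rotate left by 3), then flip the case of every letter.
Applying both steps to "BUeEtFrqWlFMIn": "EtFrqWlFMInBUe", then "eTfRQwLfmiNbuE".

eTfRQwLfmiNbuE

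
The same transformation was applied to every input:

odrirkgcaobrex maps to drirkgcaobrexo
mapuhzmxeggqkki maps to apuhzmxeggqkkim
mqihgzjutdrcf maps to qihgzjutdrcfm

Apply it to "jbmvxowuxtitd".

In each case the input is transformed by: move the first character to the end.
Applying that to "jbmvxowuxtitd" gives "bmvxowuxtitdj".

bmvxowuxtitdj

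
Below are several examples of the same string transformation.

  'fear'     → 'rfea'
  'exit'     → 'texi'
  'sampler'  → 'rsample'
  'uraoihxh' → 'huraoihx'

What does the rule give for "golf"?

fgol

What's happening: move the last character to the front.
So "golf" becomes "fgol".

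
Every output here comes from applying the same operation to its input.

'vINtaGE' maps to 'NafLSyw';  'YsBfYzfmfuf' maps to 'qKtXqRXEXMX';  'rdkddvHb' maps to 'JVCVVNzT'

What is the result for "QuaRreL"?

Looking at the pairs, the operation is to shift every letter 8 places backward in the alphabet (wrapping around), then flip the case of every letter.
For "QuaRreL" the result is "iMSjJWd".

iMSjJWd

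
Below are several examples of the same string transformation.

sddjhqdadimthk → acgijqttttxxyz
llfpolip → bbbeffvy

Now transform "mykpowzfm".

What's happening: shift every letter 10 places backward in the alphabet (wrapping around), then sort the characters into alphabetical order.
Working it through for "mykpowzfm": intermediate "coafempvc", final "accefmopv".

accefmopv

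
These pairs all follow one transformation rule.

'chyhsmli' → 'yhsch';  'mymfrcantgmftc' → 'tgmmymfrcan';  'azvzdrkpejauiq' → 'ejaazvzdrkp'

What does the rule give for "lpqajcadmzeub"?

Each output is the input with this applied: delete the last 3 characters, then move the last 3 characters to the front (rotate right by 3).
On "lpqajcadmzeub": the first step gives "lpqajcadmz", and the second then gives "dmzlpqajca".

dmzlpqajca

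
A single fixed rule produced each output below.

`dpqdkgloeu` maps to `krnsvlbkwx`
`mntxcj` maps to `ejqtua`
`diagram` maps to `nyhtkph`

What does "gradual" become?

kbhsnyh

What's happening: shift every letter 7 places forward in the alphabet (wrapping around), then move the first 3 characters to the end (rotate left by 3).
Working it through for "gradual": intermediate "nyhkbhs", final "kbhsnyh".
(Check on "dpqdkgloeu": → "kwxkrnsvlb" → "krnsvlbkwx" ✓)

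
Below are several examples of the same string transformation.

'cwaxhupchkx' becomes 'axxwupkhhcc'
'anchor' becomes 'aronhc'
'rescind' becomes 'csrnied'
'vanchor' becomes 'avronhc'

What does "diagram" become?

Looking at the pairs, the operation is to sort the characters into reverse alphabetical order, then move the last character to the front.
Starting from "diagram": after the first operation, "rmigdaa"; after the second, "armigda".

armigda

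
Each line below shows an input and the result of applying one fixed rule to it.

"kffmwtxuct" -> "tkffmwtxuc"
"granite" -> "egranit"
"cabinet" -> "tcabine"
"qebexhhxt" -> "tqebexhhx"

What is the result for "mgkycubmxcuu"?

What's happening: move the last character to the front.
On "mgkycubmxcuu" that produces "umgkycubmxcu".

umgkycubmxcu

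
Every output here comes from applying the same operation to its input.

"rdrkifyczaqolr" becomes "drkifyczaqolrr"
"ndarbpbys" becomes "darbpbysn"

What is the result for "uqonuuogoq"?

qonuuogoqu

What's happening: move the first character to the end.
"uqonuuogoq" → "qonuuogoqu".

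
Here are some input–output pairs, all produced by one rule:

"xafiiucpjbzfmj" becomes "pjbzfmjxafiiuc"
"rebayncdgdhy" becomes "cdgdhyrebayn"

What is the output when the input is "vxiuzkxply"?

Looking at the pairs, the operation is to swap the front and back halves of the string.
"vxiuzkxply" → "kxplyvxiuz".

kxplyvxiuz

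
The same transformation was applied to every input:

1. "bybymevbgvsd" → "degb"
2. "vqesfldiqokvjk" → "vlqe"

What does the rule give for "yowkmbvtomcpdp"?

pbow

What's happening: keep one character in every 3, starting at position 3 (positions 3rd, 6th, 9th, ...), then swap the first and last characters.
Applying that to "yowkmbvtomcpdp" gives "pbow".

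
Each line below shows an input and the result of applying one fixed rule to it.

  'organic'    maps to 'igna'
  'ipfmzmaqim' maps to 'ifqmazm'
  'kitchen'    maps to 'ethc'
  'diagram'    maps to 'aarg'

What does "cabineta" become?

tbein

The rule is to take characters alternately from the front and the back (1st, last, 2nd, 2nd-last, ...), then delete the first 3 characters.
Working it through for "cabineta": intermediate "caatbein", final "tbein".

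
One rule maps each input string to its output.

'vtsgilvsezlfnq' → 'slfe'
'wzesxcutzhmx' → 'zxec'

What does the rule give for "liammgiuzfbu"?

zuga

Rule — keep one character in every 3, starting at position 3 (positions 3rd, 6th, 9th, ...), then sort the characters into reverse alphabetical order.
"liammgiuzfbu" → "agzu" → "zuga".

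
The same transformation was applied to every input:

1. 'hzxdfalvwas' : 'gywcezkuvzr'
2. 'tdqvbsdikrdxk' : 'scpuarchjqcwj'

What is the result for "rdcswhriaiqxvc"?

qcbrvgqhzhpwub

Each output is the input with this applied: shift every letter 1 place backward in the alphabet (wrapping around).
"rdcswhriaiqxvc" → "qcbrvgqhzhpwub".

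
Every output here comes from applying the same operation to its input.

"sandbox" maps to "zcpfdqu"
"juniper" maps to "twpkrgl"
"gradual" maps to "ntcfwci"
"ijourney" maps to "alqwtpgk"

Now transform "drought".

vtqwijf

The rule is to swap the first and last characters, then shift every letter 2 places forward in the alphabet (wrapping around).
On "drought": the first step gives "troughd", and the second then gives "vtqwijf".
(Check on "ijourney": → "yjournei" → "alqwtpgk" ✓)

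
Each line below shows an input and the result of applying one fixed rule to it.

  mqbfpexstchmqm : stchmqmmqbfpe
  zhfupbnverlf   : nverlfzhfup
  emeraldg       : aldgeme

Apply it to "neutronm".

ronmneu

Rule — swap the front and back halves of the string, then delete the last character.
So "neutronm" becomes "ronmneu".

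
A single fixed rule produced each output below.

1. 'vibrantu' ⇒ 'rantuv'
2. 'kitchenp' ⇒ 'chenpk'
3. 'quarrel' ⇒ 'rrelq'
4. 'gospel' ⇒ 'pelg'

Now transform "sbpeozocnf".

What's happening: move the first character to the end, then delete the first 2 characters.
"sbpeozocnf" → "eozocnfs".

eozocnfs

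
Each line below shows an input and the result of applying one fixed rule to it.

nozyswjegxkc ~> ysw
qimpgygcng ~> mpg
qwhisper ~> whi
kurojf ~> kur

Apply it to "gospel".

Looking at the pairs, the operation is to swap the front and back halves of the string, then keep only the last 3 characters.
On "gospel": the first step gives "pelgos", and the second then gives "gos".
(Check on "nozyswjegxkc": → "jegxkcnozysw" → "ysw" ✓)

gos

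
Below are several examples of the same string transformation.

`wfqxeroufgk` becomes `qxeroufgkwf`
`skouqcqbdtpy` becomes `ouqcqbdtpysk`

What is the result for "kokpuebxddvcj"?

kpuebxddvcjko

In each case the input is transformed by: move the first 2 characters to the end (rotate left by 2).
On "kokpuebxddvcj" that produces "kpuebxddvcjko".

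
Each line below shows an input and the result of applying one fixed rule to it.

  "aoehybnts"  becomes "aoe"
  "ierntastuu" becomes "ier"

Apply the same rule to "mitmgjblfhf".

mit

The transformation: keep only the first 3 characters.
So "mitmgjblfhf" becomes "mit".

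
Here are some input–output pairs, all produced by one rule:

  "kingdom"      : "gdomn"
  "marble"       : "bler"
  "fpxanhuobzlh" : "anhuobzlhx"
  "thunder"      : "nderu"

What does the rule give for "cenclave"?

claven

Rule — delete the first 2 characters, then move the first character to the end.
For "cenclave", step one produces "nclave"; step two turns that into "claven".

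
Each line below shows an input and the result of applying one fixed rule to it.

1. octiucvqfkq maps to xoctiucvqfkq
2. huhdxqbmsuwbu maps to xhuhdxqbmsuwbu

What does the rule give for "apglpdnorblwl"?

In each case the input is transformed by: prepend "x".
"apglpdnorblwl" → "xapglpdnorblwl".

xapglpdnorblwl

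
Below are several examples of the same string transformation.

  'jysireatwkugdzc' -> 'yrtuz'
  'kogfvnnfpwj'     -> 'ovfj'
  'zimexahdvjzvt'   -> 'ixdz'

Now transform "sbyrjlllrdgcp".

In each case the input is transformed by: keep one character in every 3, starting at position 2 (positions 2nd, 5th, 8th, ...).
So "sbyrjlllrdgcp" becomes "bjlg".

bjlg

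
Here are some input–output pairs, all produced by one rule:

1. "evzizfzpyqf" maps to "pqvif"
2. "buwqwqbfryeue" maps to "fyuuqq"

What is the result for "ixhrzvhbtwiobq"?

bwoqxrv

In each case the input is transformed by: keep every other character starting from the second (positions 2nd, 4th, 6th, ...), then move the first 3 characters to the end (rotate left by 3).
Applying both steps to "ixhrzvhbtwiobq": "xrvbwoq", then "bwoqxrv".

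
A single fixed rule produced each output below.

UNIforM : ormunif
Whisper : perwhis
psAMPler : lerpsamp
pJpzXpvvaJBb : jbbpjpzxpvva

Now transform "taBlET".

What's happening: move the last 3 characters to the front (rotate right by 3), then convert every letter to lowercase.
For "taBlET", step one produces "lETtaB"; step two turns that into "lettab".

lettab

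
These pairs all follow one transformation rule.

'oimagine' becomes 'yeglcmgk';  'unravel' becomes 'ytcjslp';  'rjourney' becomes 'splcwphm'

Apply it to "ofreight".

What's happening: move the first 3 characters to the end (rotate left by 3), then shift every letter 2 places backward in the alphabet (wrapping around).
Starting from "ofreight": after the first operation, "eightofr"; after the second, "cgefrmdp".

cgefrmdp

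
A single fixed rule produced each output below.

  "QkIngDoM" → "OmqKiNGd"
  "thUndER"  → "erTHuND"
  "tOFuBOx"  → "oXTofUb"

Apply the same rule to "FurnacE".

The transformation: move the last 2 characters to the front (rotate right by 2), then flip the case of every letter.
Starting from "FurnacE": after the first operation, "cEFurna"; after the second, "CefURNA".

CefURNA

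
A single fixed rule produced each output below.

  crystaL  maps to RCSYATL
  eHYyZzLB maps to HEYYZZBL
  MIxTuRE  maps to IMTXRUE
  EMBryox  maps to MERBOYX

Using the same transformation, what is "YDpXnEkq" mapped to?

DYXPENQK

What's happening: swap each adjacent pair of characters (1↔2, 3↔4, ...), then convert every letter to uppercase.
For "YDpXnEkq" the result is "DYXPENQK".
(Check on "MIxTuRE": → "IMTxRuE" → "IMTXRUE" ✓)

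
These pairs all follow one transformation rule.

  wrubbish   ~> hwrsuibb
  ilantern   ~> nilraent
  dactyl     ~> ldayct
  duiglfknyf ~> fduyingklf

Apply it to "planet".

Each output is the input with this applied: swap the first and last characters, then take characters alternately from the front and the back (1st, last, 2nd, 2nd-last, ...).
So "planet" becomes "tplean".

tplean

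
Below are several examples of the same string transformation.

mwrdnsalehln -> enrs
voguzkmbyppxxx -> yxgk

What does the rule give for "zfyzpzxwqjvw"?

qwyz

What's happening: keep one character in every 3, starting at position 3 (positions 3rd, 6th, 9th, ...), then swap the front and back halves of the string.
Working it through for "zfyzpzxwqjvw": intermediate "yzqw", final "qwyz".
(Check on "mwrdnsalehln": → "rsen" → "enrs" ✓)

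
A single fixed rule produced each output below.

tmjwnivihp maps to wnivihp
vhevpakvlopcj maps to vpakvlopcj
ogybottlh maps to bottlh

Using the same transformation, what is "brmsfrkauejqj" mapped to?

Rule — delete the first 3 characters.
"brmsfrkauejqj" → "sfrkauejqj".

sfrkauejqj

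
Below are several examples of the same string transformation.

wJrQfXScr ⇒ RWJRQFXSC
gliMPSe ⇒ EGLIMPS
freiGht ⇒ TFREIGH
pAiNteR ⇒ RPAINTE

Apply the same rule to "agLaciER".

The rule is to move the last character to the front, then convert every letter to uppercase.
On "agLaciER": the first step gives "RagLaciE", and the second then gives "RAGLACIE".
(Check on "wJrQfXScr": → "rwJrQfXSc" → "RWJRQFXSC" ✓)

RAGLACIE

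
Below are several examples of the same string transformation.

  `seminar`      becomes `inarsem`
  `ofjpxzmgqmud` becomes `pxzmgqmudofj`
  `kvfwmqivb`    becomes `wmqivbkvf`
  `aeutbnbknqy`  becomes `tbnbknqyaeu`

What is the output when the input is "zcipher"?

pherzci

The rule is to move the first 3 characters to the end (rotate left by 3).
For "zcipher" the result is "pherzci".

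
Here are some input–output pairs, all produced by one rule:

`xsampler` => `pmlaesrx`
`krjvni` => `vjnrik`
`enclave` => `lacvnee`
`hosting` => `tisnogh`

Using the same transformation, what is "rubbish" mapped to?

In each case the input is transformed by: take characters alternately from the front and the back (1st, last, 2nd, 2nd-last, ...), then reverse the string.
For "rubbish" the result is "bibsuhr".

bibsuhr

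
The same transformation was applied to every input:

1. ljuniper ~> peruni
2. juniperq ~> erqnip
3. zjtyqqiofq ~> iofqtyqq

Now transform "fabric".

icbr

The transformation: delete the first 2 characters, then swap the front and back halves of the string.
Applying that to "fabric" gives "icbr".
(Check on "juniperq": → "niperq" → "erqnip" ✓)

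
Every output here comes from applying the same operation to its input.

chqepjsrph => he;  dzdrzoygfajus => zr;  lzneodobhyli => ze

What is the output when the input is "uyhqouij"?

yq

Each output is the input with this applied: keep every other character starting from the second (positions 2nd, 4th, 6th, ...), then keep only the first 2 characters.
On "uyhqouij" that produces "yq".
(Check on "chqepjsrph": → "hejrh" → "he" ✓)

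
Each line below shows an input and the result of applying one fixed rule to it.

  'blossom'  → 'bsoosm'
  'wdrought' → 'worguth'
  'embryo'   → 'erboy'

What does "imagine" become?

Looking at the pairs, the operation is to swap each adjacent pair of characters (1↔2, 3↔4, ...), then delete the first character.
Working it through for "imagine": intermediate "miganie", final "iganie".

iganie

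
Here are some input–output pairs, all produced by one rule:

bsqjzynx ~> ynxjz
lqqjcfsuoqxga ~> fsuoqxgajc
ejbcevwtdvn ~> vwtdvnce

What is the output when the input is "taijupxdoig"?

pxdoigju

In each case the input is transformed by: delete the first 3 characters, then move the first 2 characters to the end (rotate left by 2).
For "taijupxdoig", step one produces "jupxdoig"; step two turns that into "pxdoigju".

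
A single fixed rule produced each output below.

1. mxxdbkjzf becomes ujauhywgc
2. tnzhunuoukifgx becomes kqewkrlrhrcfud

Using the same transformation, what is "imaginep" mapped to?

What's happening: shift every letter 3 places backward in the alphabet (wrapping around), then swap each adjacent pair of characters (1↔2, 3↔4, ...).
Applying that to "imaginep" gives "jfdxkfmb".

jfdxkfmb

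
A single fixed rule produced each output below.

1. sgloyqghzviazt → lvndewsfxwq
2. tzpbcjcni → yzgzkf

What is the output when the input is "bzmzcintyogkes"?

In each case the input is transformed by: delete the first 3 characters, then shift every letter 3 places backward in the alphabet (wrapping around).
On "bzmzcintyogkes" that produces "wzfkqvldhbp".
(Check on "tzpbcjcni": → "bcjcni" → "yzgzkf" ✓)

wzfkqvldhbp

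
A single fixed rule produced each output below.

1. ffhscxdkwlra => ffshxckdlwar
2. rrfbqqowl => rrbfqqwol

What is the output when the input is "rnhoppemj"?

The transformation: swap each adjacent pair of characters (1↔2, 3↔4, ...).
Applying that to "rnhoppemj" gives "nrohppmej".

nrohppmej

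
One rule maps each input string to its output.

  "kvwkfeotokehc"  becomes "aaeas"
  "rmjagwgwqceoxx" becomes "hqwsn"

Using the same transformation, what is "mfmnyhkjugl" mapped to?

cdaw

Rule — keep one character in every 3, starting at position 1 (positions 1st, 4th, 7th, ...), then shift every letter 10 places backward in the alphabet (wrapping around).
Working it through for "mfmnyhkjugl": intermediate "mnkg", final "cdaw".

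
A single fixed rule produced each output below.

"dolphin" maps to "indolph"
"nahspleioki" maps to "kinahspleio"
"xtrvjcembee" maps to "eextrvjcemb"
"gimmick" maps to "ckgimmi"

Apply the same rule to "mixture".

Each output is the input with this applied: move the last 2 characters to the front (rotate right by 2).
On "mixture" that produces "remixtu".

remixtu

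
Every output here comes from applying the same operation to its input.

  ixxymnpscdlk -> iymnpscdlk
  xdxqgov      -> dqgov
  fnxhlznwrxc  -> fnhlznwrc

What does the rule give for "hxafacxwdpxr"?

Each output is the input with this applied: remove every "x".
On "hxafacxwdpxr" that produces "hafacwdpr".

hafacwdpr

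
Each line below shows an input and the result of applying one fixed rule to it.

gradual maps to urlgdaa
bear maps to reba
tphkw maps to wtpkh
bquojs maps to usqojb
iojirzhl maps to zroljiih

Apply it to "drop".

rpod

The pattern: sort the characters into reverse alphabetical order.
For "drop" the result is "rpod".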